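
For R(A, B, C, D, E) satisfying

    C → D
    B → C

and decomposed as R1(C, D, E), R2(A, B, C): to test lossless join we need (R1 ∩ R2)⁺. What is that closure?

R1 ∩ R2 = {C}.
C → D applies, adding D
Closure: {C, D}.

C, D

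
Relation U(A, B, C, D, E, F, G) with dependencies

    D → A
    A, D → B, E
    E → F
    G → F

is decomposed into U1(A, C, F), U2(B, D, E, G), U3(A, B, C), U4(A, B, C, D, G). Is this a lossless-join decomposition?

Chase test. Columns are A, B, C, D, E, F, G; row i has aⱼ where attribute j ∈ Ui, else bᵢⱼ.
Initial tableau (one row per fragment):
  row 1: a1 b12 a3 b14 b15 a6 b17
  row 2: b21 a2 b23 a4 a5 b26 a7
  row 3: a1 a2 a3 b34 b35 b36 b37
  row 4: a1 a2 a3 a4 b45 b46 a7
Rows 2 and 4 agree on D; apply D→A and equate their A entries.
Rows 2 and 4 agree on A, D; apply A, D→B, E and equate their B, E entries.
Rows 2 and 4 agree on E; apply E→F and equate their F entries.
No row becomes fully distinguished — the join is lossy.

No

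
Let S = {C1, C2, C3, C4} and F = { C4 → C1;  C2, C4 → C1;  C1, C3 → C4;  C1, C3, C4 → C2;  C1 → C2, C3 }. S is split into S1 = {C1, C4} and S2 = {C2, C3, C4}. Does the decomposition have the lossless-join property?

Yes

Common attributes: S1 ∩ S2 = {C4}.
Closure of {C4}: C4 → C1 applies, adding C1; C1 → C2, C3 applies, adding C2, C3. So (C4)⁺ = {C1, C2, C3, C4}.
This closure contains every attribute of S1, so S1 ∩ S2 → S1. The join is lossless.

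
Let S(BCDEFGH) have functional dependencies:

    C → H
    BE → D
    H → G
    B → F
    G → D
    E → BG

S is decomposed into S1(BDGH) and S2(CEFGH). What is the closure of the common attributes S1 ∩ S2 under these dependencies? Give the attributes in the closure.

DGH

S1 ∩ S2 = {GH}.
G → D applies, adding D
Closure: {DGH}.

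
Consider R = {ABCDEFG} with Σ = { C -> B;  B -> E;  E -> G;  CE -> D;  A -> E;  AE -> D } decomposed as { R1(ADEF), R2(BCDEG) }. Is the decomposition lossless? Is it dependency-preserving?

Lossless test: (DE)⁺ = {DEG}, which is a superkey of neither fragment — lossy.
Dependency preservation: every FD's attributes lie within a single fragment, so each can be enforced locally — preserved.

lossy but dependency-preserving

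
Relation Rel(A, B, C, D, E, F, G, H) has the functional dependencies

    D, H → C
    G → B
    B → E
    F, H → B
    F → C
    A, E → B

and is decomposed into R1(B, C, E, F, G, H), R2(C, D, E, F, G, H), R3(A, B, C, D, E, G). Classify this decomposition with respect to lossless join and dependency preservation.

lossy but dependency-preserving

Lossless test (chase): Rows 1 and 2 agree on G; apply G→B and equate their B entries. No row becomes fully distinguished — the join is lossy.
Dependency preservation: every FD's attributes lie within a single fragment, so each can be enforced locally — preserved.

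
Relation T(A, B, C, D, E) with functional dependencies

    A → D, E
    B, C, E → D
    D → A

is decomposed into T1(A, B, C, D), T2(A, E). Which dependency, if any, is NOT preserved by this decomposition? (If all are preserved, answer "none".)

Check B, C, E → D: no single fragment contains all of {B, C, D, E}, and the restricted closure of {B, C, E} across the fragments never reaches {D}.
A → D, E is preserved.
D → A is preserved.

B, C, E → D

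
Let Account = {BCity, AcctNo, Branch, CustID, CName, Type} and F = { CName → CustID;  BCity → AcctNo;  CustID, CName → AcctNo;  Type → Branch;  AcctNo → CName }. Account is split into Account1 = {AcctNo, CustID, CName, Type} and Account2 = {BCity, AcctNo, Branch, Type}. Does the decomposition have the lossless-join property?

Common attributes: Account1 ∩ Account2 = {AcctNo, Type}.
Closure of {AcctNo, Type}: Type → Branch applies, adding Branch; AcctNo → CName applies, adding CName; CName → CustID applies, adding CustID. So (AcctNo, Type)⁺ = {AcctNo, Branch, CustID, CName, Type}.
This closure contains every attribute of Account1, so Account1 ∩ Account2 → Account1. The join is lossless.

Yes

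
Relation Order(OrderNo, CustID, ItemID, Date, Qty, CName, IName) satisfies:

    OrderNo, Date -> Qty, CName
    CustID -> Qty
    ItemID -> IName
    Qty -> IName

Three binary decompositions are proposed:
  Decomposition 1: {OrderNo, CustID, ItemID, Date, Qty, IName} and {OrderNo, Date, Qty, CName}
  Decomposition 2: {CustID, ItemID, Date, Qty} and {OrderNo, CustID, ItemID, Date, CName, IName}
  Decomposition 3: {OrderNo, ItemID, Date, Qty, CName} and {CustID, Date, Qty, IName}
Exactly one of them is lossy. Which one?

Decomposition 1: common = {OrderNo, Date, Qty}, closure = {OrderNo, Date, Qty, CName, IName} → lossless.
Decomposition 2: common = {CustID, ItemID, Date}, closure = {CustID, ItemID, Date, Qty, IName} → lossless.
Decomposition 3: common = {Date, Qty}, closure = {Date, Qty, IName} → lossy.

Decomposition 3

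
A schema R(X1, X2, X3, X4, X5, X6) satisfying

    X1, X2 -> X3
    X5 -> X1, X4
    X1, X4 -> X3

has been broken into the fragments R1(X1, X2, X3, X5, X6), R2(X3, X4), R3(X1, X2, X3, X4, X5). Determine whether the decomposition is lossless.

Yes

Chase test. Columns are X1, X2, X3, X4, X5, X6; row i has aⱼ where attribute j ∈ Ri, else bᵢⱼ.
Initial tableau (one row per fragment):
  row 1: a1 a2 a3 b14 a5 a6
  row 2: b21 b22 a3 a4 b25 b26
  row 3: a1 a2 a3 a4 a5 b36
Rows 1 and 3 agree on X5; apply X5→X1, X4 and equate their X1, X4 entries.
Row 1 is now all distinguished symbols — the join is lossless.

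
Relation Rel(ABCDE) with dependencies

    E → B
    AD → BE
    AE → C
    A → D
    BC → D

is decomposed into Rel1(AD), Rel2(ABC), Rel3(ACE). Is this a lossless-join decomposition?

Chase test. Columns are ABCDE; row i has aⱼ where attribute j ∈ Reli, else bᵢⱼ.
Initial tableau (one row per fragment):
  row 1: a1 b12 b13 a4 b15
  row 2: a1 a2 a3 b24 b25
  row 3: a1 b32 a3 b34 a5
Rows 1 and 2 agree on A; apply A→D and equate their D entries.
Rows 1 and 3 agree on A; apply A→D and equate their D entries.
Rows 1 and 2 agree on AD; apply AD→BE and equate their BE entries.
Rows 1 and 3 agree on AD; apply AD→BE and equate their BE entries.
Rows 1 and 2 agree on AE; apply AE→C and equate their C entries.
Row 1 is now all distinguished symbols — the join is lossless.

Yes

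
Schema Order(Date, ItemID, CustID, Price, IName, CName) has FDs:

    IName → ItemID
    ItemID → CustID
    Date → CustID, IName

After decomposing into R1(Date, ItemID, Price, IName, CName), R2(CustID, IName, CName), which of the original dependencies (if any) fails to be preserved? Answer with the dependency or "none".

Check ItemID → CustID: no single fragment contains all of {ItemID, CustID}, and the restricted closure of {ItemID} across the fragments never reaches {CustID}.
IName → ItemID is preserved.
Date → CustID, IName is preserved.

ItemID → CustID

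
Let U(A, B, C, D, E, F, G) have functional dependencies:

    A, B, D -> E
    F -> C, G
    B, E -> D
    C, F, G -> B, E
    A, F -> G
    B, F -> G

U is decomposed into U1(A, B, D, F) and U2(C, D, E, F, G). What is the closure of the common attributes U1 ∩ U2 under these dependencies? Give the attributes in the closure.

U1 ∩ U2 = {D, F}.
F → C, G applies, adding C, G
C, F, G → B, E applies, adding B, E
Closure: {B, C, D, E, F, G}.

B, C, D, E, F, G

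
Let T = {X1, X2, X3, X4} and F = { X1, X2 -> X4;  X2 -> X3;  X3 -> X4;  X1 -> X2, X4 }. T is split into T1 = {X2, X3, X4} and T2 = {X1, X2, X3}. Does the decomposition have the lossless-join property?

Common attributes: T1 ∩ T2 = {X2, X3}.
Closure of {X2, X3}: X3 → X4 applies, adding X4. So (X2, X3)⁺ = {X2, X3, X4}.
This closure contains every attribute of T1, so T1 ∩ T2 → T1. The join is lossless.

Yes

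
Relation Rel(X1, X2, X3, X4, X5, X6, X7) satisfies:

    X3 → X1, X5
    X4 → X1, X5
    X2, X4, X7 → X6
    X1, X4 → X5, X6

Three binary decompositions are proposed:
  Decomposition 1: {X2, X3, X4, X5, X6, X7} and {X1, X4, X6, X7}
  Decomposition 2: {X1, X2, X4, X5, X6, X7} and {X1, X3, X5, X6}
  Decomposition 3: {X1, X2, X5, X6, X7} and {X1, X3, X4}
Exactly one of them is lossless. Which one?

Decomposition 1

Decomposition 1: common = {X4, X6, X7}, closure = {X1, X4, X5, X6, X7} → lossless.
Decomposition 2: common = {X1, X5, X6}, closure = {X1, X5, X6} → lossy.
Decomposition 3: common = {X1}, closure = {X1} → lossy.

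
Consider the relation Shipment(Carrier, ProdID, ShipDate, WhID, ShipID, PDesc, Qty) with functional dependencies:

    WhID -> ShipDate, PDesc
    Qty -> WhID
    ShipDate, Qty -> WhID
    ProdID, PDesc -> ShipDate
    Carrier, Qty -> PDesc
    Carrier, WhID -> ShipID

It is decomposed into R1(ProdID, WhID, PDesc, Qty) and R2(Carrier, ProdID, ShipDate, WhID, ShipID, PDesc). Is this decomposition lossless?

Common attributes: R1 ∩ R2 = {ProdID, WhID, PDesc}.
Closure of {ProdID, WhID, PDesc}: WhID → ShipDate, PDesc applies, adding ShipDate. So (ProdID, WhID, PDesc)⁺ = {ProdID, ShipDate, WhID, PDesc}.
The closure contains neither all of R1 = {ProdID, WhID, PDesc, Qty} nor all of R2 = {Carrier, ProdID, ShipDate, WhID, ShipID, PDesc}, so the common attributes are not a superkey of either fragment. The join is lossy.

No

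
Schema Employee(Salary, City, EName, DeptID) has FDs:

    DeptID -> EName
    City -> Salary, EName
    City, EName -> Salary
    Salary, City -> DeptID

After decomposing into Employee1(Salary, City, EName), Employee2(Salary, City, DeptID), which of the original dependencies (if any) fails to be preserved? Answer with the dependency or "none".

DeptID -> EName

Check DeptID → EName: no single fragment contains all of {EName, DeptID}, and the restricted closure of {DeptID} across the fragments never reaches {EName}.
City → Salary, EName is preserved.
City, EName → Salary is preserved.
Salary, City → DeptID is preserved.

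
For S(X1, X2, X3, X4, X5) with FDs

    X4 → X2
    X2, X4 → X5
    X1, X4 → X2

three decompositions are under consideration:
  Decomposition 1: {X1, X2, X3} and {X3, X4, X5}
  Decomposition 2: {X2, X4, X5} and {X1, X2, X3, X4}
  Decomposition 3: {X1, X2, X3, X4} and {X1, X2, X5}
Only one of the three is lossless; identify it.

Decomposition 1: common = {X3}, closure = {X3} → lossy.
Decomposition 2: common = {X2, X4}, closure = {X2, X4, X5} → lossless.
Decomposition 3: common = {X1, X2}, closure = {X1, X2} → lossy.

Decomposition 2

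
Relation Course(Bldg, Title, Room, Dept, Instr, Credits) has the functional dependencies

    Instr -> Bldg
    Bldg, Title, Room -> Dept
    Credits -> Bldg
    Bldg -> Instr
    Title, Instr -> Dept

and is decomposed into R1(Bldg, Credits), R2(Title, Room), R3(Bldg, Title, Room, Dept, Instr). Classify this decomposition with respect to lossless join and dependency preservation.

lossy but dependency-preserving

Lossless test (chase): Rows 1 and 3 agree on Bldg; apply Bldg→Instr and equate their Instr entries. No row becomes fully distinguished — the join is lossy.
Dependency preservation: every FD's attributes lie within a single fragment, so each can be enforced locally — preserved.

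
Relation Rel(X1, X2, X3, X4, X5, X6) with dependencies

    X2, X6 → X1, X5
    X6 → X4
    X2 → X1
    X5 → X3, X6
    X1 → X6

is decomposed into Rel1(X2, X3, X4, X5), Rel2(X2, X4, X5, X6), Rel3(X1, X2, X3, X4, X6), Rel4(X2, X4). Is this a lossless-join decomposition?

Chase test. Columns are X1, X2, X3, X4, X5, X6; row i has aⱼ where attribute j ∈ Reli, else bᵢⱼ.
Initial tableau (one row per fragment):
  row 1: b11 a2 a3 a4 a5 b16
  row 2: b21 a2 b23 a4 a5 a6
  row 3: a1 a2 a3 a4 b35 a6
  row 4: b41 a2 b43 a4 b45 b46
Rows 2 and 3 agree on X2, X6; apply X2, X6→X1, X5 and equate their X1, X5 entries.
Rows 1 and 2 agree on X2; apply X2→X1 and equate their X1 entries.
Rows 1 and 4 agree on X2; apply X2→X1 and equate their X1 entries.
Rows 1 and 2 agree on X5; apply X5→X3, X6 and equate their X3, X6 entries.
Rows 1 and 4 agree on X1; apply X1→X6 and equate their X6 entries.
Rows 1 and 4 agree on X2, X6; apply X2, X6→X1, X5 and equate their X1, X5 entries.
Rows 1 and 4 agree on X5; apply X5→X3, X6 and equate their X3, X6 entries.
Row 1 is now all distinguished symbols — the join is lossless.

Yes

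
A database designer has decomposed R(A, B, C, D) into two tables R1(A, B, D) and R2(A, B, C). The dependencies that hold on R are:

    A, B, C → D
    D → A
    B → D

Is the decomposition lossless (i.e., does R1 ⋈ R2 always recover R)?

Yes

Common attributes: R1 ∩ R2 = {A, B}.
Closure of {A, B}: B → D applies, adding D. So (A, B)⁺ = {A, B, D}.
This closure contains every attribute of R1, so R1 ∩ R2 → R1. The join is lossless.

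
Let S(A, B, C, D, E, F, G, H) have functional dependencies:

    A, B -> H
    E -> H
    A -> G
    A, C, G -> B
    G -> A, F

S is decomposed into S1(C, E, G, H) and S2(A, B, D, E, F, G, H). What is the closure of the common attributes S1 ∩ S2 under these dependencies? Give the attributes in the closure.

S1 ∩ S2 = {E, G, H}.
G → A, F applies, adding A, F
Closure: {A, E, F, G, H}.

A, E, F, G, H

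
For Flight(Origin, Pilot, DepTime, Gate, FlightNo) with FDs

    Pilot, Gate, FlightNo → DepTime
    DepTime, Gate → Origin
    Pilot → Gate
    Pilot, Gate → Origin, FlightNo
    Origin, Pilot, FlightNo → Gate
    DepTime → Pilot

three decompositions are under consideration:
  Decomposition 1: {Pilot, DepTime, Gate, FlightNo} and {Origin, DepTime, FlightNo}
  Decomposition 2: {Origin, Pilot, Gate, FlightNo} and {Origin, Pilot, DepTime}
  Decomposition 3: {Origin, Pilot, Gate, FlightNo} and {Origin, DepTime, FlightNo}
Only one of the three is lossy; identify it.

Decomposition 3

Decomposition 1: common = {DepTime, FlightNo}, closure = {Origin, Pilot, DepTime, Gate, FlightNo} → lossless.
Decomposition 2: common = {Origin, Pilot}, closure = {Origin, Pilot, DepTime, Gate, FlightNo} → lossless.
Decomposition 3: common = {Origin, FlightNo}, closure = {Origin, FlightNo} → lossy.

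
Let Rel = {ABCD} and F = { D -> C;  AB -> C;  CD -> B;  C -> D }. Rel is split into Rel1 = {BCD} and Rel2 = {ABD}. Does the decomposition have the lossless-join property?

Yes

Common attributes: Rel1 ∩ Rel2 = {BD}.
Closure of {BD}: D → C applies, adding C. So (BD)⁺ = {BCD}.
This closure contains every attribute of Rel1, so Rel1 ∩ Rel2 → Rel1. The join is lossless.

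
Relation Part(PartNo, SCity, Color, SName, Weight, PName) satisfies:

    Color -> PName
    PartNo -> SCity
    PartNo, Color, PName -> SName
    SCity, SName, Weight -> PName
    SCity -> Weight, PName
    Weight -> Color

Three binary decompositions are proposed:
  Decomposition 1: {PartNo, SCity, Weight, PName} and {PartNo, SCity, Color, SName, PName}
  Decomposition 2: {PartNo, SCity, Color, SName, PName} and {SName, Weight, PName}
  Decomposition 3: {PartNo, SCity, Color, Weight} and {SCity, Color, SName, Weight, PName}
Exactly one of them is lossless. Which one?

Decomposition 1

Decomposition 1: common = {PartNo, SCity, PName}, closure = {PartNo, SCity, Color, SName, Weight, PName} → lossless.
Decomposition 2: common = {SName, PName}, closure = {SName, PName} → lossy.
Decomposition 3: common = {SCity, Color, Weight}, closure = {SCity, Color, Weight, PName} → lossy.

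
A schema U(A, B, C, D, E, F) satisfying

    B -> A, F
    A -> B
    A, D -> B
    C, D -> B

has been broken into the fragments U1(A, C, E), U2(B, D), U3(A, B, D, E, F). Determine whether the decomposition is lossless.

No

Chase test. Columns are A, B, C, D, E, F; row i has aⱼ where attribute j ∈ Ui, else bᵢⱼ.
Initial tableau (one row per fragment):
  row 1: a1 b12 a3 b14 a5 b16
  row 2: b21 a2 b23 a4 b25 b26
  row 3: a1 a2 b33 a4 a5 a6
Rows 2 and 3 agree on B; apply B→A, F and equate their A, F entries.
Rows 1 and 2 agree on A; apply A→B and equate their B entries.
Rows 1 and 2 agree on B; apply B→A, F and equate their A, F entries.
No row becomes fully distinguished — the join is lossy.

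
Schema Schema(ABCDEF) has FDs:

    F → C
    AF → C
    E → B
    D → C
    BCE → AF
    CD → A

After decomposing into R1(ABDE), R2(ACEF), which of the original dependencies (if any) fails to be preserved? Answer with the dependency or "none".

Check D → C: no single fragment contains all of {CD}, and the restricted closure of {D} across the fragments never reaches {C}.
F → C is preserved.
AF → C is preserved.
E → B is preserved.
BCE → AF is preserved.
CD → A is preserved.

D → C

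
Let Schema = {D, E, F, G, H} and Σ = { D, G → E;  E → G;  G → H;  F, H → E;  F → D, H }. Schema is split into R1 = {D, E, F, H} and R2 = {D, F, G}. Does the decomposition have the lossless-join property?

Common attributes: R1 ∩ R2 = {D, F}.
Closure of {D, F}: F → D, H applies, adding H; F, H → E applies, adding E; E → G applies, adding G. So (D, F)⁺ = {D, E, F, G, H}.
This closure contains every attribute of R1, so R1 ∩ R2 → R1. The join is lossless.

Yes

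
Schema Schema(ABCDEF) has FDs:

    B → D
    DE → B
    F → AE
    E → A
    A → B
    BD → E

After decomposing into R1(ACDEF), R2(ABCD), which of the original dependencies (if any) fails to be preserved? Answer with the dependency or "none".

none

B → D lies within R2.
DE → B: restricted closure across fragments reaches B.
F → AE lies within R1.
E → A lies within R1.
A → B lies within R2.
BD → E: restricted closure across fragments reaches E.
Every dependency is enforceable on the fragments, so the decomposition is dependency-preserving.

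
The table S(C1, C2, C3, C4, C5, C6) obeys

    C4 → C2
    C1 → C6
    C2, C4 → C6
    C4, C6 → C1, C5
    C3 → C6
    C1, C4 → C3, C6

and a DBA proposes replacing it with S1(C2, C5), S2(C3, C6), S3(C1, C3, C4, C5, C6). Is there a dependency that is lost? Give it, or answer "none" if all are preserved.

Check C4 → C2: no single fragment contains all of {C2, C4}, and the restricted closure of {C4} across the fragments never reaches {C2}.
C1 → C6 is preserved.
C2, C4 → C6 is preserved.
C4, C6 → C1, C5 is preserved.
C3 → C6 is preserved.
C1, C4 → C3, C6 is preserved.

C4 → C2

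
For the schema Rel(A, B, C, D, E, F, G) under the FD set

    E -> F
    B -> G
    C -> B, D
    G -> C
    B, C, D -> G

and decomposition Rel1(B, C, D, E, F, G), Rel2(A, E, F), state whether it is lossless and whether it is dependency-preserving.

Lossless test: (E, F)⁺ = {E, F}, which is a superkey of neither fragment — lossy.
Dependency preservation: every FD's attributes lie within a single fragment, so each can be enforced locally — preserved.

lossy but dependency-preserving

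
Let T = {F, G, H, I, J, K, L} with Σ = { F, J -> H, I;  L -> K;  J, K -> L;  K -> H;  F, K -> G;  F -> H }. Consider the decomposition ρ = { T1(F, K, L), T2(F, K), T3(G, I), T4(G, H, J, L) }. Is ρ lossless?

No

Chase test. Columns are F, G, H, I, J, K, L; row i has aⱼ where attribute j ∈ Ti, else bᵢⱼ.
Initial tableau (one row per fragment):
  row 1: a1 b12 b13 b14 b15 a6 a7
  row 2: a1 b22 b23 b24 b25 a6 b27
  row 3: b31 a2 b33 a4 b35 b36 b37
  row 4: b41 a2 a3 b44 a5 b46 a7
Rows 1 and 4 agree on L; apply L→K and equate their K entries.
Rows 1 and 2 agree on K; apply K→H and equate their H entries.
Rows 1 and 4 agree on K; apply K→H and equate their H entries.
Rows 1 and 2 agree on F, K; apply F, K→G and equate their G entries.
No row becomes fully distinguished — the join is lossy.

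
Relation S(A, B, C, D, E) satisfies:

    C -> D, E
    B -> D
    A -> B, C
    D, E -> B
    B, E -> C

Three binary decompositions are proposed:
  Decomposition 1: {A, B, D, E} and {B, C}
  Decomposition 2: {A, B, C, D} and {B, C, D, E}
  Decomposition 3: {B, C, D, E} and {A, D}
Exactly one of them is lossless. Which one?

Decomposition 2

Decomposition 1: common = {B}, closure = {B, D} → lossy.
Decomposition 2: common = {B, C, D}, closure = {B, C, D, E} → lossless.
Decomposition 3: common = {D}, closure = {D} → lossy.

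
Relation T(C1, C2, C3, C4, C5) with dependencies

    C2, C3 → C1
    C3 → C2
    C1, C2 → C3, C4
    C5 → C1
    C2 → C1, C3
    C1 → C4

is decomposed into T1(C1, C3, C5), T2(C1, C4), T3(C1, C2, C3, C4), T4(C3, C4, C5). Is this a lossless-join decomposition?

Chase test. Columns are C1, C2, C3, C4, C5; row i has aⱼ where attribute j ∈ Ti, else bᵢⱼ.
Initial tableau (one row per fragment):
  row 1: a1 b12 a3 b14 a5
  row 2: a1 b22 b23 a4 b25
  row 3: a1 a2 a3 a4 b35
  row 4: b41 b42 a3 a4 a5
Rows 1 and 3 agree on C3; apply C3→C2 and equate their C2 entries.
Rows 1 and 4 agree on C3; apply C3→C2 and equate their C2 entries.
Rows 1 and 3 agree on C1, C2; apply C1, C2→C3, C4 and equate their C3, C4 entries.
Rows 1 and 4 agree on C5; apply C5→C1 and equate their C1 entries.
Row 1 is now all distinguished symbols — the join is lossless.

Yes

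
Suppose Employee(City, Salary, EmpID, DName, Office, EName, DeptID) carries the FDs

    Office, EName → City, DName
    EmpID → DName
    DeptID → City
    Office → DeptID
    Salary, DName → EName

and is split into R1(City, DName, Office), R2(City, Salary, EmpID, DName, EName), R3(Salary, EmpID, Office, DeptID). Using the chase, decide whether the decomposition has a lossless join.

Yes

Chase test. Columns are City, Salary, EmpID, DName, Office, EName, DeptID; row i has aⱼ where attribute j ∈ Ri, else bᵢⱼ.
Initial tableau (one row per fragment):
  row 1: a1 b12 b13 a4 a5 b16 b17
  row 2: a1 a2 a3 a4 b25 a6 b27
  row 3: b31 a2 a3 b34 a5 b36 a7
Rows 2 and 3 agree on EmpID; apply EmpID→DName and equate their DName entries.
Rows 1 and 3 agree on Office; apply Office→DeptID and equate their DeptID entries.
Rows 2 and 3 agree on Salary, DName; apply Salary, DName→EName and equate their EName entries.
Rows 1 and 3 agree on DeptID; apply DeptID→City and equate their City entries.
Row 3 is now all distinguished symbols — the join is lossless.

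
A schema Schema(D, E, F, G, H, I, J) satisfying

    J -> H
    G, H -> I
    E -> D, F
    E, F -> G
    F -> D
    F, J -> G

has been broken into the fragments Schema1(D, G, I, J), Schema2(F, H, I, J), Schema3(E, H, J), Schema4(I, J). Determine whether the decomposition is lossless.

No

Chase test. Columns are D, E, F, G, H, I, J; row i has aⱼ where attribute j ∈ Schemai, else bᵢⱼ.
Initial tableau (one row per fragment):
  row 1: a1 b12 b13 a4 b15 a6 a7
  row 2: b21 b22 a3 b24 a5 a6 a7
  row 3: b31 a2 b33 b34 a5 b36 a7
  row 4: b41 b42 b43 b44 b45 a6 a7
Rows 1 and 2 agree on J; apply J→H and equate their H entries.
Rows 1 and 4 agree on J; apply J→H and equate their H entries.
No row becomes fully distinguished — the join is lossy.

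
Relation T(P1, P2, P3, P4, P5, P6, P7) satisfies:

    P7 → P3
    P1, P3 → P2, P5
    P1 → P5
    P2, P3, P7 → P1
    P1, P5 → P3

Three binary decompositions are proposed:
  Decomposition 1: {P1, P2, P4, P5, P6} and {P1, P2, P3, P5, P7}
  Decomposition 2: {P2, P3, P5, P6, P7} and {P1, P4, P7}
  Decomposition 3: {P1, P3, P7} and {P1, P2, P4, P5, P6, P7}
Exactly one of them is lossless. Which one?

Decomposition 1: common = {P1, P2, P5}, closure = {P1, P2, P3, P5} → lossy.
Decomposition 2: common = {P7}, closure = {P3, P7} → lossy.
Decomposition 3: common = {P1, P7}, closure = {P1, P2, P3, P5, P7} → lossless.

Decomposition 3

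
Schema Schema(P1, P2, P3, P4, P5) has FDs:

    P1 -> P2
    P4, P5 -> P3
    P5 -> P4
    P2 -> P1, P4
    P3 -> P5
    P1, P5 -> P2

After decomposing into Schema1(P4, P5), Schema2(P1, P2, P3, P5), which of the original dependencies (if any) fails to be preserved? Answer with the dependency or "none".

P2 -> P1, P4

Check P2 → P1, P4: no single fragment contains all of {P1, P2, P4}, and the restricted closure of {P2} across the fragments never reaches {P1, P4}.
P1 → P2 is preserved.
P4, P5 → P3 is preserved.
P5 → P4 is preserved.
P3 → P5 is preserved.
P1, P5 → P2 is preserved.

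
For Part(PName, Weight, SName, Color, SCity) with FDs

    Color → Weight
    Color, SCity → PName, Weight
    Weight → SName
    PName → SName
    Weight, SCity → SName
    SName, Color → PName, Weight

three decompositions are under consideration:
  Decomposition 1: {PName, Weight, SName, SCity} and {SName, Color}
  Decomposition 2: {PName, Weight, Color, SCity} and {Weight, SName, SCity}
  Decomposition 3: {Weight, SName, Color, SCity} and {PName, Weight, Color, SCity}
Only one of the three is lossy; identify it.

Decomposition 1: common = {SName}, closure = {SName} → lossy.
Decomposition 2: common = {Weight, SCity}, closure = {Weight, SName, SCity} → lossless.
Decomposition 3: common = {Weight, Color, SCity}, closure = {PName, Weight, SName, Color, SCity} → lossless.

Decomposition 1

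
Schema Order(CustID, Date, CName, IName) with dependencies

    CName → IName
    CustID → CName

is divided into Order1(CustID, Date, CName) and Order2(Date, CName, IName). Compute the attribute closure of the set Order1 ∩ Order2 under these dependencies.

Order1 ∩ Order2 = {Date, CName}.
CName → IName applies, adding IName
Closure: {Date, CName, IName}.

Date, CName, IName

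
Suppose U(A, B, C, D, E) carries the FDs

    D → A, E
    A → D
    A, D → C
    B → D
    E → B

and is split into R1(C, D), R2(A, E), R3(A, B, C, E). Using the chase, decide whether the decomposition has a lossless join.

Chase test. Columns are A, B, C, D, E; row i has aⱼ where attribute j ∈ Ri, else bᵢⱼ.
Initial tableau (one row per fragment):
  row 1: b11 b12 a3 a4 b15
  row 2: a1 b22 b23 b24 a5
  row 3: a1 a2 a3 b34 a5
Rows 2 and 3 agree on A; apply A→D and equate their D entries.
Rows 2 and 3 agree on A, D; apply A, D→C and equate their C entries.
Rows 2 and 3 agree on E; apply E→B and equate their B entries.
No row becomes fully distinguished — the join is lossy.

No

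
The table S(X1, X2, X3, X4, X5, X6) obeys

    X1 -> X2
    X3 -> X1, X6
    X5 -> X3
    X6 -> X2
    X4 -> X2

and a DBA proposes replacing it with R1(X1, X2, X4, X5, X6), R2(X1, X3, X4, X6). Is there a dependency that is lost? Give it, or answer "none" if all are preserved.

X5 -> X3

Check X5 → X3: no single fragment contains all of {X3, X5}, and the restricted closure of {X5} across the fragments never reaches {X3}.
X1 → X2 is preserved.
X3 → X1, X6 is preserved.
X6 → X2 is preserved.
X4 → X2 is preserved.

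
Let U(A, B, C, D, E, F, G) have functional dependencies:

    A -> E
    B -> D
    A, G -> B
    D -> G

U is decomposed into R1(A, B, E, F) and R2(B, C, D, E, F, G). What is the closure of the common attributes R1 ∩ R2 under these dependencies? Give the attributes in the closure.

B, D, E, F, G

R1 ∩ R2 = {B, E, F}.
B → D applies, adding D
D → G applies, adding G
Closure: {B, D, E, F, G}.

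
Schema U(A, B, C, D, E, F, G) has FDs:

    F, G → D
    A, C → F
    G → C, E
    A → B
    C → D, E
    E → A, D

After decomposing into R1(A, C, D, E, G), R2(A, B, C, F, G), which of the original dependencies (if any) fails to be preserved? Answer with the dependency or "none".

none

F, G → D: restricted closure across fragments reaches D.
A, C → F lies within R2.
G → C, E lies within R1.
A → B lies within R2.
C → D, E lies within R1.
E → A, D lies within R1.
Every dependency is enforceable on the fragments, so the decomposition is dependency-preserving.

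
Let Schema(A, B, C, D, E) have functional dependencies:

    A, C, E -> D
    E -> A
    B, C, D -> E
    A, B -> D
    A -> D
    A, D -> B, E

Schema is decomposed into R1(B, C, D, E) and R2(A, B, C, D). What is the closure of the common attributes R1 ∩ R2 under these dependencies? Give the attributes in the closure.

R1 ∩ R2 = {B, C, D}.
B, C, D → E applies, adding E
E → A applies, adding A
Closure: {A, B, C, D, E}.

A, B, C, D, E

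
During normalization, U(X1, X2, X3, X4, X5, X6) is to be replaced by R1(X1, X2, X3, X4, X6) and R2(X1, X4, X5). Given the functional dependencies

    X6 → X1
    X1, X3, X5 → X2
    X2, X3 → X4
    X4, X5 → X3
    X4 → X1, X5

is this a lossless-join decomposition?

Yes

Common attributes: R1 ∩ R2 = {X1, X4}.
Closure of {X1, X4}: X4 → X1, X5 applies, adding X5; X4, X5 → X3 applies, adding X3; X1, X3, X5 → X2 applies, adding X2. So (X1, X4)⁺ = {X1, X2, X3, X4, X5}.
This closure contains every attribute of R2, so R1 ∩ R2 → R2. The join is lossless.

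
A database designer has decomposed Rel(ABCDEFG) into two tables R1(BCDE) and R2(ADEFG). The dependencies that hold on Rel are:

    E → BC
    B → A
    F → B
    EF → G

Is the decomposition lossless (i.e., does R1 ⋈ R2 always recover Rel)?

Yes

Common attributes: R1 ∩ R2 = {DE}.
Closure of {DE}: E → BC applies, adding BC; B → A applies, adding A. So (DE)⁺ = {ABCDE}.
This closure contains every attribute of R1, so R1 ∩ R2 → R1. The join is lossless.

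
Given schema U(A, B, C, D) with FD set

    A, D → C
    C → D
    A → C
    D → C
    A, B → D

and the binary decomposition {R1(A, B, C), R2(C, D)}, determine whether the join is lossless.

Common attributes: R1 ∩ R2 = {C}.
Closure of {C}: C → D applies, adding D. So (C)⁺ = {C, D}.
This closure contains every attribute of R2, so R1 ∩ R2 → R2. The join is lossless.

Yes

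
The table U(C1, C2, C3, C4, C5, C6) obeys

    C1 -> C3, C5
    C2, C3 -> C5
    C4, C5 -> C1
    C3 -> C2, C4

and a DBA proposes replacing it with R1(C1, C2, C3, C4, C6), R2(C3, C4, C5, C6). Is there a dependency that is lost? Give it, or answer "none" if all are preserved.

C1 → C3, C5: restricted closure across fragments reaches C3, C5.
C2, C3 → C5: restricted closure across fragments reaches C5.
C4, C5 → C1: restricted closure across fragments reaches C1.
C3 → C2, C4 lies within R1.
Every dependency is enforceable on the fragments, so the decomposition is dependency-preserving.

none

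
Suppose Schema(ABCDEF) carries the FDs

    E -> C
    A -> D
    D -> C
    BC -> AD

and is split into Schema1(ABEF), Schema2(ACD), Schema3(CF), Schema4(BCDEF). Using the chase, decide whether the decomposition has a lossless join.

Chase test. Columns are ABCDEF; row i has aⱼ where attribute j ∈ Schemai, else bᵢⱼ.
Initial tableau (one row per fragment):
  row 1: a1 a2 b13 b14 a5 a6
  row 2: a1 b22 a3 a4 b25 b26
  row 3: b31 b32 a3 b34 b35 a6
  row 4: b41 a2 a3 a4 a5 a6
Rows 1 and 4 agree on E; apply E→C and equate their C entries.
Rows 1 and 2 agree on A; apply A→D and equate their D entries.
Rows 1 and 4 agree on BC; apply BC→AD and equate their AD entries.
Row 1 is now all distinguished symbols — the join is lossless.

Yes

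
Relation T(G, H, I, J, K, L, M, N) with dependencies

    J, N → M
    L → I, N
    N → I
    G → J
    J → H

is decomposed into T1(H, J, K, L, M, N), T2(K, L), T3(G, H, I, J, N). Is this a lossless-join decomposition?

Chase test. Columns are G, H, I, J, K, L, M, N; row i has aⱼ where attribute j ∈ Ti, else bᵢⱼ.
Initial tableau (one row per fragment):
  row 1: b11 a2 b13 a4 a5 a6 a7 a8
  row 2: b21 b22 b23 b24 a5 a6 b27 b28
  row 3: a1 a2 a3 a4 b35 b36 b37 a8
Rows 1 and 3 agree on J, N; apply J, N→M and equate their M entries.
Rows 1 and 2 agree on L; apply L→I, N and equate their I, N entries.
Rows 1 and 3 agree on N; apply N→I and equate their I entries.
No row becomes fully distinguished — the join is lossy.

No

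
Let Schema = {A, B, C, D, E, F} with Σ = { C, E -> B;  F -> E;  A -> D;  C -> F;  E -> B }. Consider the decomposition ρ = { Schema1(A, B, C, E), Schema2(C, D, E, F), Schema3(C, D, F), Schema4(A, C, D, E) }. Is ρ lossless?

Chase test. Columns are A, B, C, D, E, F; row i has aⱼ where attribute j ∈ Schemai, else bᵢⱼ.
Initial tableau (one row per fragment):
  row 1: a1 a2 a3 b14 a5 b16
  row 2: b21 b22 a3 a4 a5 a6
  row 3: b31 b32 a3 a4 b35 a6
  row 4: a1 b42 a3 a4 a5 b46
Rows 1 and 2 agree on C, E; apply C, E→B and equate their B entries.
Rows 1 and 4 agree on C, E; apply C, E→B and equate their B entries.
Rows 2 and 3 agree on F; apply F→E and equate their E entries.
Rows 1 and 4 agree on A; apply A→D and equate their D entries.
Rows 1 and 2 agree on C; apply C→F and equate their F entries.
Rows 1 and 4 agree on C; apply C→F and equate their F entries.
Rows 1 and 3 agree on E; apply E→B and equate their B entries.
Row 1 is now all distinguished symbols — the join is lossless.

Yes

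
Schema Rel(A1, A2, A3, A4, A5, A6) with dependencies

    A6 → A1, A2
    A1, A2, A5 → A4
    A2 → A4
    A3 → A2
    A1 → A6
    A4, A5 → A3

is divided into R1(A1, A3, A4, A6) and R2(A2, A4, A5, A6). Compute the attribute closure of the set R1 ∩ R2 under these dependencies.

R1 ∩ R2 = {A4, A6}.
A6 → A1, A2 applies, adding A1, A2
Closure: {A1, A2, A4, A6}.

A1, A2, A4, A6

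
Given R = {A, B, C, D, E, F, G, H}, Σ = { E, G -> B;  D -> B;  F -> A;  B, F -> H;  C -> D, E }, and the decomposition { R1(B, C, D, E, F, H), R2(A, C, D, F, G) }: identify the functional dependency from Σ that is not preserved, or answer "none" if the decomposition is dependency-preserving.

Check E, G → B: no single fragment contains all of {B, E, G}, and the restricted closure of {E, G} across the fragments never reaches {B}.
D → B is preserved.
F → A is preserved.
B, F → H is preserved.
C → D, E is preserved.

E, G -> B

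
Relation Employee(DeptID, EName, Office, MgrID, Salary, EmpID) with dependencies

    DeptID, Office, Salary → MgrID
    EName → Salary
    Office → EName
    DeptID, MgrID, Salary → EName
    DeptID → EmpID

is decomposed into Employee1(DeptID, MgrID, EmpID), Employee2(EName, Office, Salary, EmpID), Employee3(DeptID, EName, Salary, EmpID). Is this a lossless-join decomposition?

No

Chase test. Columns are DeptID, EName, Office, MgrID, Salary, EmpID; row i has aⱼ where attribute j ∈ Employeei, else bᵢⱼ.
Initial tableau (one row per fragment):
  row 1: a1 b12 b13 a4 b15 a6
  row 2: b21 a2 a3 b24 a5 a6
  row 3: a1 a2 b33 b34 a5 a6
No row becomes fully distinguished — the join is lossy.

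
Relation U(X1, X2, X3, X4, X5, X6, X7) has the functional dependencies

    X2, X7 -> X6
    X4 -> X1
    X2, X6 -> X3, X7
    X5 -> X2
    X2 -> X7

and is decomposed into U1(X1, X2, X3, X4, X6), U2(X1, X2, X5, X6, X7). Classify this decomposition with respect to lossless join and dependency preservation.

Lossless test: (X1, X2, X6)⁺ = {X1, X2, X3, X6, X7}, which is a superkey of neither fragment — lossy.
Dependency preservation: X2, X6 → X3, X7 is not contained in any single fragment, but the restricted closure of its left-hand side across the fragments still reaches the right-hand side; the remaining FDs each lie inside some fragment. All dependencies are preserved.

lossy but dependency-preserving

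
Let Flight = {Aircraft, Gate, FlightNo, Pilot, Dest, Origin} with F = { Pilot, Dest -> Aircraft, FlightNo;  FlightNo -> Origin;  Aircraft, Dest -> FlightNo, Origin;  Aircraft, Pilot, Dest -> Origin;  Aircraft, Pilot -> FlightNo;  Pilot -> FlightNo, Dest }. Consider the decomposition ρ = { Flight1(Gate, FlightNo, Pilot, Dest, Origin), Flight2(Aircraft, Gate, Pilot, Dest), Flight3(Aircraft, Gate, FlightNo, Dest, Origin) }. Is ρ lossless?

Yes

Chase test. Columns are Aircraft, Gate, FlightNo, Pilot, Dest, Origin; row i has aⱼ where attribute j ∈ Flighti, else bᵢⱼ.
Initial tableau (one row per fragment):
  row 1: b11 a2 a3 a4 a5 a6
  row 2: a1 a2 b23 a4 a5 b26
  row 3: a1 a2 a3 b34 a5 a6
Rows 1 and 2 agree on Pilot, Dest; apply Pilot, Dest→Aircraft, FlightNo and equate their Aircraft, FlightNo entries.
Rows 1 and 2 agree on FlightNo; apply FlightNo→Origin and equate their Origin entries.
Row 1 is now all distinguished symbols — the join is lossless.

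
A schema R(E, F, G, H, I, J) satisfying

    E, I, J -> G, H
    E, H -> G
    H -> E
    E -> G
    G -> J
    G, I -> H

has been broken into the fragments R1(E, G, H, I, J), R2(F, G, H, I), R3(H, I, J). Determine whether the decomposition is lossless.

Chase test. Columns are E, F, G, H, I, J; row i has aⱼ where attribute j ∈ Ri, else bᵢⱼ.
Initial tableau (one row per fragment):
  row 1: a1 b12 a3 a4 a5 a6
  row 2: b21 a2 a3 a4 a5 b26
  row 3: b31 b32 b33 a4 a5 a6
Rows 1 and 2 agree on H; apply H→E and equate their E entries.
Rows 1 and 3 agree on H; apply H→E and equate their E entries.
Rows 1 and 3 agree on E; apply E→G and equate their G entries.
Rows 1 and 2 agree on G; apply G→J and equate their J entries.
Row 2 is now all distinguished symbols — the join is lossless.

Yes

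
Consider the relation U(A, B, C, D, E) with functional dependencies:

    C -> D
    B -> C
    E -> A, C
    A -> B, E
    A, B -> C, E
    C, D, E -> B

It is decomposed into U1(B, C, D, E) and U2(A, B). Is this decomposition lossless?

Common attributes: U1 ∩ U2 = {B}.
Closure of {B}: B → C applies, adding C; C → D applies, adding D. So (B)⁺ = {B, C, D}.
The closure contains neither all of U1 = {B, C, D, E} nor all of U2 = {A, B}, so the common attributes are not a superkey of either fragment. The join is lossy.

No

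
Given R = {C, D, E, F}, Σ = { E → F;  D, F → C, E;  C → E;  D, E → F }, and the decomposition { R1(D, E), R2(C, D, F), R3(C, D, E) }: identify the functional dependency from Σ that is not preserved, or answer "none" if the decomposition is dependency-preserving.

E → F

Check E → F: no single fragment contains all of {E, F}, and the restricted closure of {E} across the fragments never reaches {F}.
D, F → C, E is preserved.
C → E is preserved.
D, E → F is preserved.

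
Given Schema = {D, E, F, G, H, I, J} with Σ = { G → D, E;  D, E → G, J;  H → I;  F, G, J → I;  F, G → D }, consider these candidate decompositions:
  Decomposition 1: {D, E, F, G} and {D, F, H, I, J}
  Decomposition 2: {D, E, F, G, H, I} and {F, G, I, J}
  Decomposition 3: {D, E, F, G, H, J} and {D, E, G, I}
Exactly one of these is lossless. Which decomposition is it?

Decomposition 1: common = {D, F}, closure = {D, F} → lossy.
Decomposition 2: common = {F, G, I}, closure = {D, E, F, G, I, J} → lossless.
Decomposition 3: common = {D, E, G}, closure = {D, E, G, J} → lossy.

Decomposition 2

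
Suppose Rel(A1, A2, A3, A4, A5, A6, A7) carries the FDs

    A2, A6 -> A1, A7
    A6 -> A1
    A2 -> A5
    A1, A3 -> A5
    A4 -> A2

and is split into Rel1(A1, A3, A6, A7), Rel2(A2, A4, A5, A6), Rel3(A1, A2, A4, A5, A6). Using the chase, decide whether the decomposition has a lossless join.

Chase test. Columns are A1, A2, A3, A4, A5, A6, A7; row i has aⱼ where attribute j ∈ Reli, else bᵢⱼ.
Initial tableau (one row per fragment):
  row 1: a1 b12 a3 b14 b15 a6 a7
  row 2: b21 a2 b23 a4 a5 a6 b27
  row 3: a1 a2 b33 a4 a5 a6 b37
Rows 2 and 3 agree on A2, A6; apply A2, A6→A1, A7 and equate their A1, A7 entries.
No row becomes fully distinguished — the join is lossy.

No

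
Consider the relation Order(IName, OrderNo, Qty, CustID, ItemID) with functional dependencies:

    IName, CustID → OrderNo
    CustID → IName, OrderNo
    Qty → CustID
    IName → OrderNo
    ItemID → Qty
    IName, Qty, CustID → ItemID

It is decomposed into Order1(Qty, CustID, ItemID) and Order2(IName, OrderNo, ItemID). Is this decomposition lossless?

Common attributes: Order1 ∩ Order2 = {ItemID}.
Closure of {ItemID}: ItemID → Qty applies, adding Qty; Qty → CustID applies, adding CustID; CustID → IName, OrderNo applies, adding IName, OrderNo. So (ItemID)⁺ = {IName, OrderNo, Qty, CustID, ItemID}.
This closure contains every attribute of Order1, so Order1 ∩ Order2 → Order1. The join is lossless.

Yes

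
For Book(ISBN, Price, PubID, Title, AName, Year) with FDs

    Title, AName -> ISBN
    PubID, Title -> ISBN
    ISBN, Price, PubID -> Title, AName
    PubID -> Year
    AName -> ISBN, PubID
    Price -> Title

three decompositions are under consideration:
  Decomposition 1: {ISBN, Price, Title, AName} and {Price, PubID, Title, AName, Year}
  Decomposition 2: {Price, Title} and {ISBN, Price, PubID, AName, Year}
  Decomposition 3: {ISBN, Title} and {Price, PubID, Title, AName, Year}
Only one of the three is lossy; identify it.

Decomposition 3

Decomposition 1: common = {Price, Title, AName}, closure = {ISBN, Price, PubID, Title, AName, Year} → lossless.
Decomposition 2: common = {Price}, closure = {Price, Title} → lossless.
Decomposition 3: common = {Title}, closure = {Title} → lossy.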